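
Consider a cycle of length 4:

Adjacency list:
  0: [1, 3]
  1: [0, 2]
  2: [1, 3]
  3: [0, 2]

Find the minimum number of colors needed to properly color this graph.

This is an even cycle (C_4). Even cycles are bipartite.
Chromatic number = 2.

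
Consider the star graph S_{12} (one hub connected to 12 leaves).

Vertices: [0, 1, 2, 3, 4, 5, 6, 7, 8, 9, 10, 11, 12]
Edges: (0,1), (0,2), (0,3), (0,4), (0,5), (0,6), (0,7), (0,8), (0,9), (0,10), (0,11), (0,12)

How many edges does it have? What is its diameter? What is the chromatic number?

Star graph S_{12}: the hub connects to all 12 leaves.
Edges = 12.
Diameter = 2 (any leaf to hub is 1, leaf to leaf through hub is 2).
Star graphs are bipartite (hub vs leaves), so chromatic number = 2.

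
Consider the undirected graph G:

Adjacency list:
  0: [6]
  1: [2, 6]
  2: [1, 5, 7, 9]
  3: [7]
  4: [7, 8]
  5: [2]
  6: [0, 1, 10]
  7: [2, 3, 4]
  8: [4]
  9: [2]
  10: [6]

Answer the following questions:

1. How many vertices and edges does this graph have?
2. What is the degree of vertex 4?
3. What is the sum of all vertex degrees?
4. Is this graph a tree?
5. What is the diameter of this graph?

Count: 11 vertices, 10 edges.
Vertex 4 has neighbors [7, 8], degree = 2.
Handshaking lemma: 2 * 10 = 20.
A graph is a tree iff it is connected and has exactly n-1 edges. This graph is connected (all 11 vertices in one component) and has 11-1 = 10 edges. It is a tree.
Diameter (longest shortest path) = 6.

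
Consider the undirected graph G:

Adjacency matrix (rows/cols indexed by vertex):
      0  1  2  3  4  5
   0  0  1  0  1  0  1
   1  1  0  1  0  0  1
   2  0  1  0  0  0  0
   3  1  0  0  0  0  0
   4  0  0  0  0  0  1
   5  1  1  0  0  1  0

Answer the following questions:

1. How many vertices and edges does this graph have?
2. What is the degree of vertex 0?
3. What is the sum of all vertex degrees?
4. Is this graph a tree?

Count: 6 vertices, 6 edges.
Vertex 0 has neighbors [1, 3, 5], degree = 3.
Handshaking lemma: 2 * 6 = 12.
A tree on 6 vertices has 5 edges. This graph has 6 edges (1 extra). Not a tree.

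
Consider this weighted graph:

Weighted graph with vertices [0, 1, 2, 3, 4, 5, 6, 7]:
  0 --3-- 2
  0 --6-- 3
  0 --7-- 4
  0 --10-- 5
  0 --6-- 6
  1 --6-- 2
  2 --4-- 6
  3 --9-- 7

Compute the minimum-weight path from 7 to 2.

Using Dijkstra's algorithm from vertex 7:
Shortest path: 7 -> 3 -> 0 -> 2
Total weight: 9 + 6 + 3 = 18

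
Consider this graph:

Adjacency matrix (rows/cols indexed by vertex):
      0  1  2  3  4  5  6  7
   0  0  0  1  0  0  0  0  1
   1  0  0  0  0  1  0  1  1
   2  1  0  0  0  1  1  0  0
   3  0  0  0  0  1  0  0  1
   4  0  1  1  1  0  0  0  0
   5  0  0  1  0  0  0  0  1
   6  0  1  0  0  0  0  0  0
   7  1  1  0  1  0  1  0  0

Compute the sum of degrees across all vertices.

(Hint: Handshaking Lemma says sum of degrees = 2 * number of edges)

Count edges: 10 edges.
By Handshaking Lemma: sum of degrees = 2 * 10 = 20.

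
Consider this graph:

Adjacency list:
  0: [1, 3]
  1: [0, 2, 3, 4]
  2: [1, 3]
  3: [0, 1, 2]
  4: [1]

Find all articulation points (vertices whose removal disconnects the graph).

An articulation point is a vertex whose removal disconnects the graph.
Articulation points: [1]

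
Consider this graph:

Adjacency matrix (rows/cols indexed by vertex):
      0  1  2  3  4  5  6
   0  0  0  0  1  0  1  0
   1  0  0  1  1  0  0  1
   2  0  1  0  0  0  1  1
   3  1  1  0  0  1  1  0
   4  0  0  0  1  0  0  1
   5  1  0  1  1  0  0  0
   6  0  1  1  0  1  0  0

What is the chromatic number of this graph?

The graph has a maximum clique of size 3 (lower bound on chromatic number).
A valid 3-coloring: {0: 2, 1: 1, 2: 0, 3: 0, 4: 1, 5: 1, 6: 2}.
Chromatic number = 3.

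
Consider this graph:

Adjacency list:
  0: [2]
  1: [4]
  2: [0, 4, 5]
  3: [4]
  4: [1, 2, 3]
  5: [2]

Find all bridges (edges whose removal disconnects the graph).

A bridge is an edge whose removal increases the number of connected components.
Bridges found: (0,2), (1,4), (2,4), (2,5), (3,4)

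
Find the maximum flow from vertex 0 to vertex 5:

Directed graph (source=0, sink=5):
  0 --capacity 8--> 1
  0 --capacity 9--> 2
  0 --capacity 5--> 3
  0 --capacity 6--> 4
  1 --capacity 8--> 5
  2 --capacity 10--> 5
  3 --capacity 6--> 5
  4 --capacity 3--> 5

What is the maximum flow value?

Computing max flow:
  Flow on (0->1): 8/8
  Flow on (0->2): 9/9
  Flow on (0->3): 5/5
  Flow on (0->4): 3/6
  Flow on (1->5): 8/8
  Flow on (2->5): 9/10
  Flow on (3->5): 5/6
  Flow on (4->5): 3/3
Maximum flow = 25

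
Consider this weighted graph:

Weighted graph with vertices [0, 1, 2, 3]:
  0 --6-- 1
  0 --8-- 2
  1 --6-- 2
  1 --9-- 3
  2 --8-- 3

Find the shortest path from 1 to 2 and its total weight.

Using Dijkstra's algorithm from vertex 1:
Shortest path: 1 -> 2
Total weight: 6 = 6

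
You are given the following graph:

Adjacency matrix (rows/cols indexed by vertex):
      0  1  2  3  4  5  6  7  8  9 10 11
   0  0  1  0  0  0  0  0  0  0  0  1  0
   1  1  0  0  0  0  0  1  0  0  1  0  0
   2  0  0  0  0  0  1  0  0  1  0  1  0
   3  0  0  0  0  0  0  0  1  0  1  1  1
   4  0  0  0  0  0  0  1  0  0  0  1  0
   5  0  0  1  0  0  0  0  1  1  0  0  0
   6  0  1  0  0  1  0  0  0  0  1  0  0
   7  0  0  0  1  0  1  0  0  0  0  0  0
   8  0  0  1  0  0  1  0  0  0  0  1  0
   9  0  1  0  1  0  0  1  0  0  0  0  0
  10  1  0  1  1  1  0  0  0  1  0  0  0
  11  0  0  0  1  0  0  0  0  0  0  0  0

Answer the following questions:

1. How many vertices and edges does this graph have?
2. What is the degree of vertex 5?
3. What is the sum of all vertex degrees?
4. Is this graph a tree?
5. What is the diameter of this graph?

Count: 12 vertices, 17 edges.
Vertex 5 has neighbors [2, 7, 8], degree = 3.
Handshaking lemma: 2 * 17 = 34.
A tree on 12 vertices has 11 edges. This graph has 17 edges (6 extra). Not a tree.
Diameter (longest shortest path) = 4.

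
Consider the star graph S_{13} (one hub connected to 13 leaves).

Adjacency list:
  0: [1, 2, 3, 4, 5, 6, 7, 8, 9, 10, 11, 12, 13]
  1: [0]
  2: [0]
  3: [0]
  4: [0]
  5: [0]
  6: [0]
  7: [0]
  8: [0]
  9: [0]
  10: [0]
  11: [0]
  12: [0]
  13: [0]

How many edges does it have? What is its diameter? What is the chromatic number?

Star graph S_{13}: the hub connects to all 13 leaves.
Edges = 13.
Diameter = 2 (any leaf to hub is 1, leaf to leaf through hub is 2).
Star graphs are bipartite (hub vs leaves), so chromatic number = 2.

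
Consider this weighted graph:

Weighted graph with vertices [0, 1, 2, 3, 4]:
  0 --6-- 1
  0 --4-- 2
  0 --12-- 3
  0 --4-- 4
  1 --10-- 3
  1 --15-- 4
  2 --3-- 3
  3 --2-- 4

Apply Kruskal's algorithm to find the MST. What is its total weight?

Applying Kruskal's algorithm (sort edges by weight, add if no cycle):
  Add (3,4) w=2
  Add (2,3) w=3
  Add (0,4) w=4
  Skip (0,2) w=4 (creates cycle)
  Add (0,1) w=6
  Skip (1,3) w=10 (creates cycle)
  Skip (0,3) w=12 (creates cycle)
  Skip (1,4) w=15 (creates cycle)
MST weight = 15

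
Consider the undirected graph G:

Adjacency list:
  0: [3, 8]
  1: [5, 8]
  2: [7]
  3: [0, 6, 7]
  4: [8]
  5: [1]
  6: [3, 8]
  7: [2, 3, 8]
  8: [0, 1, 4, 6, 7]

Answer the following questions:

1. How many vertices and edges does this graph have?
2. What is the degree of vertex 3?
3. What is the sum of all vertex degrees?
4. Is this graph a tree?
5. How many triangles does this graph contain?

Count: 9 vertices, 10 edges.
Vertex 3 has neighbors [0, 6, 7], degree = 3.
Handshaking lemma: 2 * 10 = 20.
A tree on 9 vertices has 8 edges. This graph has 10 edges (2 extra). Not a tree.
Number of triangles = 0.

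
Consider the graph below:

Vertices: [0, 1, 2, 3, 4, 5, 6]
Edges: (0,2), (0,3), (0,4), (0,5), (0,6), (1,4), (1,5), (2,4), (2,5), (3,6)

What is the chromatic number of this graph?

The graph has a maximum clique of size 3 (lower bound on chromatic number).
A valid 3-coloring: {0: 0, 1: 0, 2: 1, 3: 1, 4: 2, 5: 2, 6: 2}.
Chromatic number = 3.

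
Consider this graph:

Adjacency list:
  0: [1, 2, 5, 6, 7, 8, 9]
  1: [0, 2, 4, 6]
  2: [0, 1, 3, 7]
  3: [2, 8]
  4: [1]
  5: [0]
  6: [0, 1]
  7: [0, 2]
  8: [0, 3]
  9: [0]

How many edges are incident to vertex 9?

Vertex 9 has neighbors [0], so deg(9) = 1.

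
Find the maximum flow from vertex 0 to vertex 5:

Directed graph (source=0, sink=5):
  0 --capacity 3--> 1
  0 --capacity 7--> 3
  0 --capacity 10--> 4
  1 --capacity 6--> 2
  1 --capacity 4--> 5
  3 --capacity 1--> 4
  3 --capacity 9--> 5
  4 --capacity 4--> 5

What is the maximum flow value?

Computing max flow:
  Flow on (0->1): 3/3
  Flow on (0->3): 7/7
  Flow on (0->4): 4/10
  Flow on (1->5): 3/4
  Flow on (3->5): 7/9
  Flow on (4->5): 4/4
Maximum flow = 14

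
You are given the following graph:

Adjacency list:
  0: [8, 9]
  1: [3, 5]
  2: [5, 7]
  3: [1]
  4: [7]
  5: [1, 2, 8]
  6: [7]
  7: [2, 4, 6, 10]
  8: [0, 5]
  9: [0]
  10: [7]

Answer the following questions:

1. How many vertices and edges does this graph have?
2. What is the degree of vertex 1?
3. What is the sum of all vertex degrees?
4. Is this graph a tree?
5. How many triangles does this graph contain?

Count: 11 vertices, 10 edges.
Vertex 1 has neighbors [3, 5], degree = 2.
Handshaking lemma: 2 * 10 = 20.
A graph is a tree iff it is connected and has exactly n-1 edges. This graph is connected (all 11 vertices in one component) and has 11-1 = 10 edges. It is a tree.
Number of triangles = 0.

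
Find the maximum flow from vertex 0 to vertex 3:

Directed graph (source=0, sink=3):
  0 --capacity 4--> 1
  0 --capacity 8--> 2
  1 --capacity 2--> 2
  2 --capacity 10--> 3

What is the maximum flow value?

Computing max flow:
  Flow on (0->1): 2/4
  Flow on (0->2): 8/8
  Flow on (1->2): 2/2
  Flow on (2->3): 10/10
Maximum flow = 10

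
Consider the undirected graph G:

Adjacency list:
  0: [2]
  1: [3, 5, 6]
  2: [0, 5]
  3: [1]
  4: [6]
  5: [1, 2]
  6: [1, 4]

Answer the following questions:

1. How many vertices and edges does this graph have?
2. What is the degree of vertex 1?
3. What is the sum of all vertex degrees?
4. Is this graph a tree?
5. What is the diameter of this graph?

Count: 7 vertices, 6 edges.
Vertex 1 has neighbors [3, 5, 6], degree = 3.
Handshaking lemma: 2 * 6 = 12.
A graph is a tree iff it is connected and has exactly n-1 edges. This graph is connected (all 7 vertices in one component) and has 7-1 = 6 edges. It is a tree.
Diameter (longest shortest path) = 5.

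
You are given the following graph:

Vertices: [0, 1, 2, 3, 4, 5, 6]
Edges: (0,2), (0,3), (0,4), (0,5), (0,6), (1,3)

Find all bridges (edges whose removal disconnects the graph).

A bridge is an edge whose removal increases the number of connected components.
Bridges found: (0,2), (0,3), (0,4), (0,5), (0,6), (1,3)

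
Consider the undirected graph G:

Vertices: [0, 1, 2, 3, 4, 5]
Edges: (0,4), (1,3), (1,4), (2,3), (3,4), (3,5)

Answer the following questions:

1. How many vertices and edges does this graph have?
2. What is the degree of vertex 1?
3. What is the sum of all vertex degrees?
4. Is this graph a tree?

Count: 6 vertices, 6 edges.
Vertex 1 has neighbors [3, 4], degree = 2.
Handshaking lemma: 2 * 6 = 12.
A tree on 6 vertices has 5 edges. This graph has 6 edges (1 extra). Not a tree.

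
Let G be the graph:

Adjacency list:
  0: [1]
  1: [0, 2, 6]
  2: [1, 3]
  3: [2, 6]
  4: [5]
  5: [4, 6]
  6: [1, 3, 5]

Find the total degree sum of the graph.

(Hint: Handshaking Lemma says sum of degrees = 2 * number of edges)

Count edges: 7 edges.
By Handshaking Lemma: sum of degrees = 2 * 7 = 14.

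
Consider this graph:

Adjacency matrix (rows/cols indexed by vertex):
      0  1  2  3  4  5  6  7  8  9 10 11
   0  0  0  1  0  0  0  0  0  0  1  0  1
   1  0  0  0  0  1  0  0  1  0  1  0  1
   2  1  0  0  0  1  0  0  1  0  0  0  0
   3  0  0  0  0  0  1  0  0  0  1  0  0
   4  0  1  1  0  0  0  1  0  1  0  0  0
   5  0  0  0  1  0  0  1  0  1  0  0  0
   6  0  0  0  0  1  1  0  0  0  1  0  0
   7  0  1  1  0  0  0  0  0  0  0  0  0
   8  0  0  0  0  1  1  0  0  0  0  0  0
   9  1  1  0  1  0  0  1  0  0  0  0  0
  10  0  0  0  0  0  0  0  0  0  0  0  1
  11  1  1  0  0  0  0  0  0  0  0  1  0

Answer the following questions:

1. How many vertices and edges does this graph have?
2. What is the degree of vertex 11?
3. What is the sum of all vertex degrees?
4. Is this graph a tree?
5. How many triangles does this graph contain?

Count: 12 vertices, 17 edges.
Vertex 11 has neighbors [0, 1, 10], degree = 3.
Handshaking lemma: 2 * 17 = 34.
A tree on 12 vertices has 11 edges. This graph has 17 edges (6 extra). Not a tree.
Number of triangles = 0.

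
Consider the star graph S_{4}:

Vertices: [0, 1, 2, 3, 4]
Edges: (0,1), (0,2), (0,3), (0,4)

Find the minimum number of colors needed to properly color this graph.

S_{4} has one hub adjacent to 4 leaves; leaves are pairwise non-adjacent.
Color the hub 0 and every leaf 1.
Chromatic number = 2.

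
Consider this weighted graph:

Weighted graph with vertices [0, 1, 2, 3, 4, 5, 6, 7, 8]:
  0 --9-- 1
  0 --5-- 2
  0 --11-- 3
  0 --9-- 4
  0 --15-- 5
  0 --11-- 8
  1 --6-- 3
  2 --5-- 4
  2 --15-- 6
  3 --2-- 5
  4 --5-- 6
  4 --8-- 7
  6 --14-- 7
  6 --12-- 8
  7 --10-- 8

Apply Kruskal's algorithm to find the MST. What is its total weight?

Applying Kruskal's algorithm (sort edges by weight, add if no cycle):
  Add (3,5) w=2
  Add (0,2) w=5
  Add (2,4) w=5
  Add (4,6) w=5
  Add (1,3) w=6
  Add (4,7) w=8
  Add (0,1) w=9
  Skip (0,4) w=9 (creates cycle)
  Add (7,8) w=10
  Skip (0,8) w=11 (creates cycle)
  Skip (0,3) w=11 (creates cycle)
  Skip (6,8) w=12 (creates cycle)
  Skip (6,7) w=14 (creates cycle)
  Skip (0,5) w=15 (creates cycle)
  Skip (2,6) w=15 (creates cycle)
MST weight = 50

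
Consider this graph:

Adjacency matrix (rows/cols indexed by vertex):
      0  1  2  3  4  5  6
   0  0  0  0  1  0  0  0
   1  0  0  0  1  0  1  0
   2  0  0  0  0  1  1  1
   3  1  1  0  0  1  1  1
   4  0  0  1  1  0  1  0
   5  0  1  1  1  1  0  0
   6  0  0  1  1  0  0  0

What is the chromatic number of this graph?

The graph has a maximum clique of size 3 (lower bound on chromatic number).
A valid 3-coloring: {0: 1, 1: 2, 2: 0, 3: 0, 4: 2, 5: 1, 6: 1}.
Chromatic number = 3.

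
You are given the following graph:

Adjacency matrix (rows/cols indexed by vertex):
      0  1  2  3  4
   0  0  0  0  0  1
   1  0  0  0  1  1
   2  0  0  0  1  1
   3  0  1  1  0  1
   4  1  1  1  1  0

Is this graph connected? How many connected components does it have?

Checking connectivity: the graph has 1 connected component(s).
All vertices are reachable from each other. The graph IS connected.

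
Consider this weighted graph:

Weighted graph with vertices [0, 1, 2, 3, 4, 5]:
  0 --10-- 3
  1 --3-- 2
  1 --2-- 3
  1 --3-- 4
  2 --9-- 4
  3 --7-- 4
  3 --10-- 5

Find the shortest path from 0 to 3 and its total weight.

Using Dijkstra's algorithm from vertex 0:
Shortest path: 0 -> 3
Total weight: 10 = 10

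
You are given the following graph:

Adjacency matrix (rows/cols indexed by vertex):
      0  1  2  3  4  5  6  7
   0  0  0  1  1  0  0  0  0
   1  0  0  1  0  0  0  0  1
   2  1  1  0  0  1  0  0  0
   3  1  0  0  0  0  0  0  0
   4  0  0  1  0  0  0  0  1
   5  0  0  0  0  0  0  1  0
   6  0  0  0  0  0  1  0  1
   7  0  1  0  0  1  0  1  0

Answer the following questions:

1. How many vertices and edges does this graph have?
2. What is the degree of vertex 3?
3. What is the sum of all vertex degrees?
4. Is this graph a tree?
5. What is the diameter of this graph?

Count: 8 vertices, 8 edges.
Vertex 3 has neighbors [0], degree = 1.
Handshaking lemma: 2 * 8 = 16.
A tree on 8 vertices has 7 edges. This graph has 8 edges (1 extra). Not a tree.
Diameter (longest shortest path) = 6.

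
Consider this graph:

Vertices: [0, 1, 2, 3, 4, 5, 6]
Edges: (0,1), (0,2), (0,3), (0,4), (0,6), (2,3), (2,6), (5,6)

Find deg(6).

Vertex 6 has neighbors [0, 2, 5], so deg(6) = 3.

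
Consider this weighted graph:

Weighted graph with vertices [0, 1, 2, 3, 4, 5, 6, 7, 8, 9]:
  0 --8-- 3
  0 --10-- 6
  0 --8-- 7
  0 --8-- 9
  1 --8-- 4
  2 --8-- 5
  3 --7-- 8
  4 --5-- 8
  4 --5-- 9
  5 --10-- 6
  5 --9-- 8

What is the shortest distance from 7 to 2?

Using Dijkstra's algorithm from vertex 7:
Shortest path: 7 -> 0 -> 6 -> 5 -> 2
Total weight: 8 + 10 + 10 + 8 = 36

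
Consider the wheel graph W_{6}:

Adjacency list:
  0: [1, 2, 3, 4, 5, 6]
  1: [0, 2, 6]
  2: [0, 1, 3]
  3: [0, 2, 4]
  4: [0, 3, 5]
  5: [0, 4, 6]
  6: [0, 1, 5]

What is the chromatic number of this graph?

W_{6} = C_{6} plus a hub adjacent to every cycle vertex.
The outer cycle needs 2 colors (even cycle); the hub is adjacent to all of them so needs a fresh color.
Chromatic number = 2 + 1 = 3.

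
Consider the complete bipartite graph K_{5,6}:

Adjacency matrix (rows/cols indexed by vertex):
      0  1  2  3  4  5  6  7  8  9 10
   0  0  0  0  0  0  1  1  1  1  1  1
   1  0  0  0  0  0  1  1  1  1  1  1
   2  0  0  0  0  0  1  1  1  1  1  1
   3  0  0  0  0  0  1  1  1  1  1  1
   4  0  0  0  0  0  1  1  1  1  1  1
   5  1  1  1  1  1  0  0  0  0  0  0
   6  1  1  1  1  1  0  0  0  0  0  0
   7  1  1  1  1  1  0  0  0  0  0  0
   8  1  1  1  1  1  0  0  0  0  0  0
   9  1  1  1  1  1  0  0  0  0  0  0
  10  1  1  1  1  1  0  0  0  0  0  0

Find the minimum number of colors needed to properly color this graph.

K_{5,6} is bipartite: vertices split into two independent sets of size 5 and 6.
Color one set 0, the other 1. No adjacent vertices share a color.
Chromatic number = 2.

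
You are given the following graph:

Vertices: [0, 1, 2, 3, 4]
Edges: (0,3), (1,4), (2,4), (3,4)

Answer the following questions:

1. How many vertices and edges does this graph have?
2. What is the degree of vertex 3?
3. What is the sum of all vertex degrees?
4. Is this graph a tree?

Count: 5 vertices, 4 edges.
Vertex 3 has neighbors [0, 4], degree = 2.
Handshaking lemma: 2 * 4 = 8.
A graph is a tree iff it is connected and has exactly n-1 edges. This graph is connected (all 5 vertices in one component) and has 5-1 = 4 edges. It is a tree.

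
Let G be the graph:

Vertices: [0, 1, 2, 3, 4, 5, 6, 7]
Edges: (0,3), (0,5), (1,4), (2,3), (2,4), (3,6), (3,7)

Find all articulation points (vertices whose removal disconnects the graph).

An articulation point is a vertex whose removal disconnects the graph.
Articulation points: [0, 2, 3, 4]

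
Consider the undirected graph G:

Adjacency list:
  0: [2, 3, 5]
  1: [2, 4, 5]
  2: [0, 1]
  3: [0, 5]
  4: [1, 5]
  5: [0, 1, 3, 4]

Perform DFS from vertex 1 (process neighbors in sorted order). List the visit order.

DFS from vertex 1 (neighbors processed in ascending order):
Visit order: 1, 2, 0, 3, 5, 4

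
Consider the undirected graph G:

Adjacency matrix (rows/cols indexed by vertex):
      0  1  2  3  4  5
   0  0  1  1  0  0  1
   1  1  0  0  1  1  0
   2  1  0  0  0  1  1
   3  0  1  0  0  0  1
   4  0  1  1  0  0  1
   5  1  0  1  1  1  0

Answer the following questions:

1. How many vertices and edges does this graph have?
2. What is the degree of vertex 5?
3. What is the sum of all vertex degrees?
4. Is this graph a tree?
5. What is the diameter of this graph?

Count: 6 vertices, 9 edges.
Vertex 5 has neighbors [0, 2, 3, 4], degree = 4.
Handshaking lemma: 2 * 9 = 18.
A tree on 6 vertices has 5 edges. This graph has 9 edges (4 extra). Not a tree.
Diameter (longest shortest path) = 2.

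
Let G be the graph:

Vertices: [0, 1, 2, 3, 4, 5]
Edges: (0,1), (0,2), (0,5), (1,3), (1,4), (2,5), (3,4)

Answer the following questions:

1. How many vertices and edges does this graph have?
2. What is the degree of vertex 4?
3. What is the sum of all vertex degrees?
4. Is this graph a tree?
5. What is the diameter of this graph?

Count: 6 vertices, 7 edges.
Vertex 4 has neighbors [1, 3], degree = 2.
Handshaking lemma: 2 * 7 = 14.
A tree on 6 vertices has 5 edges. This graph has 7 edges (2 extra). Not a tree.
Diameter (longest shortest path) = 3.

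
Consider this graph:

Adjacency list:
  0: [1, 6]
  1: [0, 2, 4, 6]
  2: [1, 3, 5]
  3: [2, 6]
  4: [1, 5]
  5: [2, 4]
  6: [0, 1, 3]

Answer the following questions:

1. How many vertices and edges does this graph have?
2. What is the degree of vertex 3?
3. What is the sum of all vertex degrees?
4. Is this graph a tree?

Count: 7 vertices, 9 edges.
Vertex 3 has neighbors [2, 6], degree = 2.
Handshaking lemma: 2 * 9 = 18.
A tree on 7 vertices has 6 edges. This graph has 9 edges (3 extra). Not a tree.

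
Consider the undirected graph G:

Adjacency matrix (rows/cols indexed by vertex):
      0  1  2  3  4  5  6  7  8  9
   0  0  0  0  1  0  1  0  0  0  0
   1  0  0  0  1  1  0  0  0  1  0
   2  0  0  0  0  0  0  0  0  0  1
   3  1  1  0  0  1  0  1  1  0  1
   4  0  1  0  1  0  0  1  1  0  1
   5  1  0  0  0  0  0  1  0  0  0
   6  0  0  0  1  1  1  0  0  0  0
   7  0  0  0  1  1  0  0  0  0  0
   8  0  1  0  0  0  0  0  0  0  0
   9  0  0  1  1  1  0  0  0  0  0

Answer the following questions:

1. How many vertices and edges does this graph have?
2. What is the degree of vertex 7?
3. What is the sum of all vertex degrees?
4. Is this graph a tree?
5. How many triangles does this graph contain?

Count: 10 vertices, 14 edges.
Vertex 7 has neighbors [3, 4], degree = 2.
Handshaking lemma: 2 * 14 = 28.
A tree on 10 vertices has 9 edges. This graph has 14 edges (5 extra). Not a tree.
Number of triangles = 4.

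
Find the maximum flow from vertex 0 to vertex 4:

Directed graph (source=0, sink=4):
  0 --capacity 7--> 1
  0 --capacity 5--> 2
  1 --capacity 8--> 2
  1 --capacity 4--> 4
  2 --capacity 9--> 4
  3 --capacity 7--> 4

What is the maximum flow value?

Computing max flow:
  Flow on (0->1): 7/7
  Flow on (0->2): 5/5
  Flow on (1->2): 3/8
  Flow on (1->4): 4/4
  Flow on (2->4): 8/9
Maximum flow = 12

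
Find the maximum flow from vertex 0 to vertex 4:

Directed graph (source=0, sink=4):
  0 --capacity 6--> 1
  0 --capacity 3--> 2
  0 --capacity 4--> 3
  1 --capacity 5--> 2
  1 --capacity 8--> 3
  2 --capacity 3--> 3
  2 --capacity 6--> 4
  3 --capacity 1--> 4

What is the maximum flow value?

Computing max flow:
  Flow on (0->1): 5/6
  Flow on (0->2): 1/3
  Flow on (0->3): 1/4
  Flow on (1->2): 5/5
  Flow on (2->4): 6/6
  Flow on (3->4): 1/1
Maximum flow = 7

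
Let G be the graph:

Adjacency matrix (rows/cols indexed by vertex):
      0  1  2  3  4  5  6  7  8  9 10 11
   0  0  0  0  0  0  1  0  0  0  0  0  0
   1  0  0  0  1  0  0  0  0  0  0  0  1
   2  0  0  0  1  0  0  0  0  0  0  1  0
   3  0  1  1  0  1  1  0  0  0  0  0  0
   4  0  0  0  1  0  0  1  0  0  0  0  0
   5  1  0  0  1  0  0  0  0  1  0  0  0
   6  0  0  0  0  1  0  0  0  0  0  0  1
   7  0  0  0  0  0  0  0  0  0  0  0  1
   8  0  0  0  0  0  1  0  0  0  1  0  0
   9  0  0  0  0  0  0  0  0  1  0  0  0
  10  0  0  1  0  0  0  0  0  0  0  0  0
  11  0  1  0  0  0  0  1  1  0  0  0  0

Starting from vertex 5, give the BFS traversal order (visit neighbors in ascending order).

BFS from vertex 5 (neighbors processed in ascending order):
Visit order: 5, 0, 3, 8, 1, 2, 4, 9, 11, 10, 6, 7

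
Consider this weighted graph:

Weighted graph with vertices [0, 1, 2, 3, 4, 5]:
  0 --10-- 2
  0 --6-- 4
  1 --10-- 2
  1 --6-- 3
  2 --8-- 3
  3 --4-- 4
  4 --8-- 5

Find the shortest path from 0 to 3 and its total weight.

Using Dijkstra's algorithm from vertex 0:
Shortest path: 0 -> 4 -> 3
Total weight: 6 + 4 = 10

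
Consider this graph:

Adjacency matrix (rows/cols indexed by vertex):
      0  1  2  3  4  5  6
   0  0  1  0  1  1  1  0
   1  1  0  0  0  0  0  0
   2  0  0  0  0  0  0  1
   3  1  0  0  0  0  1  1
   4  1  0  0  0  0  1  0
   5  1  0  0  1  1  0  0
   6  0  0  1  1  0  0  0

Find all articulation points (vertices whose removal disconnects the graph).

An articulation point is a vertex whose removal disconnects the graph.
Articulation points: [0, 3, 6]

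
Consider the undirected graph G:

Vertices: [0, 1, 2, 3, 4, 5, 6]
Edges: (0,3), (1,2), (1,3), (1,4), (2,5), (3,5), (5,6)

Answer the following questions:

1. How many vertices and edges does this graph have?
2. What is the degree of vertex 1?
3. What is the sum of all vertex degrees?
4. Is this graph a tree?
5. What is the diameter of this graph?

Count: 7 vertices, 7 edges.
Vertex 1 has neighbors [2, 3, 4], degree = 3.
Handshaking lemma: 2 * 7 = 14.
A tree on 7 vertices has 6 edges. This graph has 7 edges (1 extra). Not a tree.
Diameter (longest shortest path) = 4.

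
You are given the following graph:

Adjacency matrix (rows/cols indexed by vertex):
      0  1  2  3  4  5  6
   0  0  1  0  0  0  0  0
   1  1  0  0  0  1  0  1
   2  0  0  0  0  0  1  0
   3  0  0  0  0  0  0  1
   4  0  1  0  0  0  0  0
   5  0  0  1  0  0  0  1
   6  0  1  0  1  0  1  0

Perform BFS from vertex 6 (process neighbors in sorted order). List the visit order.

BFS from vertex 6 (neighbors processed in ascending order):
Visit order: 6, 1, 3, 5, 0, 4, 2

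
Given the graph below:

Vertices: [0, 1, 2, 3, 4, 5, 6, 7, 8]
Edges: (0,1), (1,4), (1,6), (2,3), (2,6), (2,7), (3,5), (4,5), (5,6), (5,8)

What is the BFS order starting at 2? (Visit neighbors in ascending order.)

BFS from vertex 2 (neighbors processed in ascending order):
Visit order: 2, 3, 6, 7, 5, 1, 4, 8, 0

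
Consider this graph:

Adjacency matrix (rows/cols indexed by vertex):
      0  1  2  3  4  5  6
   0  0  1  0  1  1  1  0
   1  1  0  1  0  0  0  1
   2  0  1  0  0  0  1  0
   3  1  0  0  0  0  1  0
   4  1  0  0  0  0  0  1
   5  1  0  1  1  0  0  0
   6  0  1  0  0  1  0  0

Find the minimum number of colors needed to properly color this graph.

The graph has a maximum clique of size 3 (lower bound on chromatic number).
A valid 3-coloring: {0: 0, 1: 1, 2: 0, 3: 2, 4: 1, 5: 1, 6: 0}.
Chromatic number = 3.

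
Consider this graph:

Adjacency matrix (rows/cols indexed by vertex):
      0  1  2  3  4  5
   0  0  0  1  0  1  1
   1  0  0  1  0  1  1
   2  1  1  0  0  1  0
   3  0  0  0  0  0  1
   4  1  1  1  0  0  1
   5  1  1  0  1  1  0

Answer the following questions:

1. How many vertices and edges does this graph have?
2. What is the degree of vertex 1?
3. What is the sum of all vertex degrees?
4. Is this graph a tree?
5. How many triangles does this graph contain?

Count: 6 vertices, 9 edges.
Vertex 1 has neighbors [2, 4, 5], degree = 3.
Handshaking lemma: 2 * 9 = 18.
A tree on 6 vertices has 5 edges. This graph has 9 edges (4 extra). Not a tree.
Number of triangles = 4.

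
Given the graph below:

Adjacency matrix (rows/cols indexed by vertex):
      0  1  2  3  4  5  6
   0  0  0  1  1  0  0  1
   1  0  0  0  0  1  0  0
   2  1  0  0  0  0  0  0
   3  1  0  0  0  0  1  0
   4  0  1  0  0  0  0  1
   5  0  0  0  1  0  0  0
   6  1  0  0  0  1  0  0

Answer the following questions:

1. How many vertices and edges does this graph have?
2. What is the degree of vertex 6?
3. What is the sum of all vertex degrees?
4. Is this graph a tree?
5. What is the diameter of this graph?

Count: 7 vertices, 6 edges.
Vertex 6 has neighbors [0, 4], degree = 2.
Handshaking lemma: 2 * 6 = 12.
A graph is a tree iff it is connected and has exactly n-1 edges. This graph is connected (all 7 vertices in one component) and has 7-1 = 6 edges. It is a tree.
Diameter (longest shortest path) = 5.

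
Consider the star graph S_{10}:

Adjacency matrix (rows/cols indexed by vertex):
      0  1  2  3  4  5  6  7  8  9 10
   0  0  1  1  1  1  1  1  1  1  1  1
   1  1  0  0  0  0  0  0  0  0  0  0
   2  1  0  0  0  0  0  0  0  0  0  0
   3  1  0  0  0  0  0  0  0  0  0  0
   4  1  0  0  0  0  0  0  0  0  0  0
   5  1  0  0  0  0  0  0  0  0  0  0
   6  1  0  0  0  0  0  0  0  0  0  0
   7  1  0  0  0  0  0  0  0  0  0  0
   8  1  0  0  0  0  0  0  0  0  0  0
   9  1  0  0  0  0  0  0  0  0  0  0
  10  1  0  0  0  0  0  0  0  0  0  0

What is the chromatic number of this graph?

S_{10} has one hub adjacent to 10 leaves; leaves are pairwise non-adjacent.
Color the hub 0 and every leaf 1.
Chromatic number = 2.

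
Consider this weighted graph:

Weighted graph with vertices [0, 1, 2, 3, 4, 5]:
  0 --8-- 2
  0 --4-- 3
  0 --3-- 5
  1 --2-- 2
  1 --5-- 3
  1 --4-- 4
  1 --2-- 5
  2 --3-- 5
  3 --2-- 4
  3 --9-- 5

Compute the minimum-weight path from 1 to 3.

Using Dijkstra's algorithm from vertex 1:
Shortest path: 1 -> 3
Total weight: 5 = 5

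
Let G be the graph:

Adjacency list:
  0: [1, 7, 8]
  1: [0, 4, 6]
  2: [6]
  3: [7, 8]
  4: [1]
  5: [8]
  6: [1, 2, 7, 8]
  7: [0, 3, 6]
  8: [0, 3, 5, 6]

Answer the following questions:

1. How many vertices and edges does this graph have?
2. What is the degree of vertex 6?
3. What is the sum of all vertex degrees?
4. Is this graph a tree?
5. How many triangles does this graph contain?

Count: 9 vertices, 11 edges.
Vertex 6 has neighbors [1, 2, 7, 8], degree = 4.
Handshaking lemma: 2 * 11 = 22.
A tree on 9 vertices has 8 edges. This graph has 11 edges (3 extra). Not a tree.
Number of triangles = 0.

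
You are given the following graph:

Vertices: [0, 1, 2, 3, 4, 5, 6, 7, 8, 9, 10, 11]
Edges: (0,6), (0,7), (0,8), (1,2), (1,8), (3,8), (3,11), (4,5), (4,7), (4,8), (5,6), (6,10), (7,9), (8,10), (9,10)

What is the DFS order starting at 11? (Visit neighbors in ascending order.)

DFS from vertex 11 (neighbors processed in ascending order):
Visit order: 11, 3, 8, 0, 6, 5, 4, 7, 9, 10, 1, 2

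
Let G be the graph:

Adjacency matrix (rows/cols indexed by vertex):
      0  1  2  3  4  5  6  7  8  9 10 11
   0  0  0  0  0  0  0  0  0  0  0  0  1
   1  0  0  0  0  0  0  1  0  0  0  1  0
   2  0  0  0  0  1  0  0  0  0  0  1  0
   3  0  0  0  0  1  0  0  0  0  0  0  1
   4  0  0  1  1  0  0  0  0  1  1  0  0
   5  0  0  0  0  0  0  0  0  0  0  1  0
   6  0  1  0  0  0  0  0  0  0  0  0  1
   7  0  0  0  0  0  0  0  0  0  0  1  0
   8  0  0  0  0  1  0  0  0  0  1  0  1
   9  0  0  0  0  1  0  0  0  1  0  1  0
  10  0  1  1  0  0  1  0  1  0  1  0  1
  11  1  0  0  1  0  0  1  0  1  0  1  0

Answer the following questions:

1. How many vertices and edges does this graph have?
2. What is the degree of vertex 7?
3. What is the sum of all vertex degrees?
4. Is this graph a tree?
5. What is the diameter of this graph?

Count: 12 vertices, 16 edges.
Vertex 7 has neighbors [10], degree = 1.
Handshaking lemma: 2 * 16 = 32.
A tree on 12 vertices has 11 edges. This graph has 16 edges (5 extra). Not a tree.
Diameter (longest shortest path) = 3.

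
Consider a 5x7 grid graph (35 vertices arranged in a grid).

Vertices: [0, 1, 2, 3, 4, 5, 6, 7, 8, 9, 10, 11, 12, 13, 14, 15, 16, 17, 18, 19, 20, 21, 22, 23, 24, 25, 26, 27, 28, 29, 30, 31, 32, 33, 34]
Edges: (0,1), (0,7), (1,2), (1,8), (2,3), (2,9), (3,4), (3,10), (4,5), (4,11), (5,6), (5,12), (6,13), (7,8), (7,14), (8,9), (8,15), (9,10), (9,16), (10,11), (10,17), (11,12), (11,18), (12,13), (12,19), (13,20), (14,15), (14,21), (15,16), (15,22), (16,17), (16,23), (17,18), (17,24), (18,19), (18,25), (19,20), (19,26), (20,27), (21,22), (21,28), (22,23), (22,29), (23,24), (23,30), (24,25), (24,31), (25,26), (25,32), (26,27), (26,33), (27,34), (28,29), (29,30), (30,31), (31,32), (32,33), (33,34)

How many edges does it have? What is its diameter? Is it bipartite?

A 5x7 grid has 28 vertical edges and 30 horizontal edges.
Total edges = 28 + 30 = 58.
Diameter = (5-1) + (7-1) = 10 (corner to opposite corner).
Grid graphs are bipartite (checkerboard coloring).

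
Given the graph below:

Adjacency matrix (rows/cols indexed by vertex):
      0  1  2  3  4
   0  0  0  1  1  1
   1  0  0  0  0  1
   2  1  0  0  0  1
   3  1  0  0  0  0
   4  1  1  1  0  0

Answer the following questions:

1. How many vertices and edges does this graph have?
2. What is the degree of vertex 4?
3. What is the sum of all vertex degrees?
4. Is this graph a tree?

Count: 5 vertices, 5 edges.
Vertex 4 has neighbors [0, 1, 2], degree = 3.
Handshaking lemma: 2 * 5 = 10.
A tree on 5 vertices has 4 edges. This graph has 5 edges (1 extra). Not a tree.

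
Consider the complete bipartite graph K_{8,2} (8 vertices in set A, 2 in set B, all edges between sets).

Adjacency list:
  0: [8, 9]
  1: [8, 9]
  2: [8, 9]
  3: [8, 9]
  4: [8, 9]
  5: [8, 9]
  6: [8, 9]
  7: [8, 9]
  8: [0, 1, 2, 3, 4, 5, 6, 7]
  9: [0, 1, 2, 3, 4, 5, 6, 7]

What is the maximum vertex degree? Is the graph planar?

Set-A vertices have degree 2; set-B vertices have degree 8. Maximum degree = max(8,2) = 8.
min(8,2) <= 2, so K_{8,2} avoids a K_{3,3} subdivision and is planar.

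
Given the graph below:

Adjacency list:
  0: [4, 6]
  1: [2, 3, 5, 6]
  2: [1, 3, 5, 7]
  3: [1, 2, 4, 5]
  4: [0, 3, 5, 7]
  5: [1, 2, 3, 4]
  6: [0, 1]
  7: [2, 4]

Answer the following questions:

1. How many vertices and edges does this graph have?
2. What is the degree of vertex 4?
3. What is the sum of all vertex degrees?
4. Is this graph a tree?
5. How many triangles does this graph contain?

Count: 8 vertices, 13 edges.
Vertex 4 has neighbors [0, 3, 5, 7], degree = 4.
Handshaking lemma: 2 * 13 = 26.
A tree on 8 vertices has 7 edges. This graph has 13 edges (6 extra). Not a tree.
Number of triangles = 5.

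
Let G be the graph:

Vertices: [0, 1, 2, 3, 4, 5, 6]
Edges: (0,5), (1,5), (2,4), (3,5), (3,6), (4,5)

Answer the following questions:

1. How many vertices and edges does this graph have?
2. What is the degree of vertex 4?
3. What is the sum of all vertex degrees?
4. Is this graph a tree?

Count: 7 vertices, 6 edges.
Vertex 4 has neighbors [2, 5], degree = 2.
Handshaking lemma: 2 * 6 = 12.
A graph is a tree iff it is connected and has exactly n-1 edges. This graph is connected (all 7 vertices in one component) and has 7-1 = 6 edges. It is a tree.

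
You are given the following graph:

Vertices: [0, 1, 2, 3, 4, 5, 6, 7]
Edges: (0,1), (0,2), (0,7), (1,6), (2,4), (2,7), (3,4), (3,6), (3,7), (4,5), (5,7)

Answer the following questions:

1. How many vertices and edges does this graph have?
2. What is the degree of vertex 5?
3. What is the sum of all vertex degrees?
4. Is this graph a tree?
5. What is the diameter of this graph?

Count: 8 vertices, 11 edges.
Vertex 5 has neighbors [4, 7], degree = 2.
Handshaking lemma: 2 * 11 = 22.
A tree on 8 vertices has 7 edges. This graph has 11 edges (4 extra). Not a tree.
Diameter (longest shortest path) = 3.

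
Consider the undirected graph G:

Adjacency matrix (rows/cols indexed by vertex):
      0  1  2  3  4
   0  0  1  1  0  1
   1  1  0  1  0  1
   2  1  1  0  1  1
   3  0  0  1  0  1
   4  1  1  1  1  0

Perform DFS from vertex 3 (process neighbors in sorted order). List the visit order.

DFS from vertex 3 (neighbors processed in ascending order):
Visit order: 3, 2, 0, 1, 4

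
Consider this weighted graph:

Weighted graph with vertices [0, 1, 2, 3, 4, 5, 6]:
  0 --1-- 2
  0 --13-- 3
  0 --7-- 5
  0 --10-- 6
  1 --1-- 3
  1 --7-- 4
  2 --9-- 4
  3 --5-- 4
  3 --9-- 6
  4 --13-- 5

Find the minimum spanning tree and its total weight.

Applying Kruskal's algorithm (sort edges by weight, add if no cycle):
  Add (0,2) w=1
  Add (1,3) w=1
  Add (3,4) w=5
  Add (0,5) w=7
  Skip (1,4) w=7 (creates cycle)
  Add (2,4) w=9
  Add (3,6) w=9
  Skip (0,6) w=10 (creates cycle)
  Skip (0,3) w=13 (creates cycle)
  Skip (4,5) w=13 (creates cycle)
MST weight = 32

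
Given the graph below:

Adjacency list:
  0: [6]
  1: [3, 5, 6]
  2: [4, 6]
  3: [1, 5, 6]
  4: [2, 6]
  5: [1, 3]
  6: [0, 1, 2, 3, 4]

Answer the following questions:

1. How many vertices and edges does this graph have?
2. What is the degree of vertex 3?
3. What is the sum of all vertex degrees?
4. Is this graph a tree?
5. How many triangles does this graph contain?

Count: 7 vertices, 9 edges.
Vertex 3 has neighbors [1, 5, 6], degree = 3.
Handshaking lemma: 2 * 9 = 18.
A tree on 7 vertices has 6 edges. This graph has 9 edges (3 extra). Not a tree.
Number of triangles = 3.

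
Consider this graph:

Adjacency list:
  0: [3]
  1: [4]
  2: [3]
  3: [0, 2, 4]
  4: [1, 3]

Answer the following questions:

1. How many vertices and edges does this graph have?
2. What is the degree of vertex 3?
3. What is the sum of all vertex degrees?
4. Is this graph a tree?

Count: 5 vertices, 4 edges.
Vertex 3 has neighbors [0, 2, 4], degree = 3.
Handshaking lemma: 2 * 4 = 8.
A graph is a tree iff it is connected and has exactly n-1 edges. This graph is connected (all 5 vertices in one component) and has 5-1 = 4 edges. It is a tree.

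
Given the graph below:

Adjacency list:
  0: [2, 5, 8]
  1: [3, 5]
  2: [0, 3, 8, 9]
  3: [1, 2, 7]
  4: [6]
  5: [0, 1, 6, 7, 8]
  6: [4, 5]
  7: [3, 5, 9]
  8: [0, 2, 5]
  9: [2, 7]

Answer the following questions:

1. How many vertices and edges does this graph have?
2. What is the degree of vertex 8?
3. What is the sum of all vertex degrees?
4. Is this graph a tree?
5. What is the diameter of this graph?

Count: 10 vertices, 14 edges.
Vertex 8 has neighbors [0, 2, 5], degree = 3.
Handshaking lemma: 2 * 14 = 28.
A tree on 10 vertices has 9 edges. This graph has 14 edges (5 extra). Not a tree.
Diameter (longest shortest path) = 4.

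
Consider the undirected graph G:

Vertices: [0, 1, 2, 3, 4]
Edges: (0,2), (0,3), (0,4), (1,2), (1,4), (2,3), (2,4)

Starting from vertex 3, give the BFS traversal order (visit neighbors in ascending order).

BFS from vertex 3 (neighbors processed in ascending order):
Visit order: 3, 0, 2, 4, 1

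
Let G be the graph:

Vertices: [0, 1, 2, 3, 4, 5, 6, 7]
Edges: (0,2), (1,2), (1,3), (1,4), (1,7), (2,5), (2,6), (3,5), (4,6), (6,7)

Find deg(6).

Vertex 6 has neighbors [2, 4, 7], so deg(6) = 3.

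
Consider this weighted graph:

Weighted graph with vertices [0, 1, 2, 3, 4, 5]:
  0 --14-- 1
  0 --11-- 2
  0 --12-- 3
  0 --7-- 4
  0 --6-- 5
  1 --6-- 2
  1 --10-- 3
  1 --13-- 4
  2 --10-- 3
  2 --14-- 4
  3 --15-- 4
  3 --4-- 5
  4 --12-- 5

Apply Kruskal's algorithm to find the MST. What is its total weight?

Applying Kruskal's algorithm (sort edges by weight, add if no cycle):
  Add (3,5) w=4
  Add (0,5) w=6
  Add (1,2) w=6
  Add (0,4) w=7
  Add (1,3) w=10
  Skip (2,3) w=10 (creates cycle)
  Skip (0,2) w=11 (creates cycle)
  Skip (0,3) w=12 (creates cycle)
  Skip (4,5) w=12 (creates cycle)
  Skip (1,4) w=13 (creates cycle)
  Skip (0,1) w=14 (creates cycle)
  Skip (2,4) w=14 (creates cycle)
  Skip (3,4) w=15 (creates cycle)
MST weight = 33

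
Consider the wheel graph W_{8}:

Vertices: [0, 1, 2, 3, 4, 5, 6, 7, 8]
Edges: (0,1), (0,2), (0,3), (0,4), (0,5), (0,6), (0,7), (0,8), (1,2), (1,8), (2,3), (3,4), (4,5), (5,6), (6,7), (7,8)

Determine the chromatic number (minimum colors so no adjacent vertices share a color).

W_{8} = C_{8} plus a hub adjacent to every cycle vertex.
The outer cycle needs 2 colors (even cycle); the hub is adjacent to all of them so needs a fresh color.
Chromatic number = 2 + 1 = 3.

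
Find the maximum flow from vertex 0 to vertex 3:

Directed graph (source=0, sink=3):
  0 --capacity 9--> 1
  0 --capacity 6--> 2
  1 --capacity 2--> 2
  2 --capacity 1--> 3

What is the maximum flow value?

Computing max flow:
  Flow on (0->1): 1/9
  Flow on (1->2): 1/2
  Flow on (2->3): 1/1
Maximum flow = 1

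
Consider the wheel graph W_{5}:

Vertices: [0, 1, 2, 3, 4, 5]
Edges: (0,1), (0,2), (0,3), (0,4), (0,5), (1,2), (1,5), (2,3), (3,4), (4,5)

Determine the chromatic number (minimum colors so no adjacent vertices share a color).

W_{5} = C_{5} plus a hub adjacent to every cycle vertex.
The outer cycle needs 3 colors (odd cycle); the hub is adjacent to all of them so needs a fresh color.
Chromatic number = 3 + 1 = 4.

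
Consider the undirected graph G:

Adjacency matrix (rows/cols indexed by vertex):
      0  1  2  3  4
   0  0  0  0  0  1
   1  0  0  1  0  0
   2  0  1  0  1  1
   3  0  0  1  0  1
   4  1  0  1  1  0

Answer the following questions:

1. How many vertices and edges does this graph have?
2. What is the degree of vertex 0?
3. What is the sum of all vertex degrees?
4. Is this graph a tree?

Count: 5 vertices, 5 edges.
Vertex 0 has neighbors [4], degree = 1.
Handshaking lemma: 2 * 5 = 10.
A tree on 5 vertices has 4 edges. This graph has 5 edges (1 extra). Not a tree.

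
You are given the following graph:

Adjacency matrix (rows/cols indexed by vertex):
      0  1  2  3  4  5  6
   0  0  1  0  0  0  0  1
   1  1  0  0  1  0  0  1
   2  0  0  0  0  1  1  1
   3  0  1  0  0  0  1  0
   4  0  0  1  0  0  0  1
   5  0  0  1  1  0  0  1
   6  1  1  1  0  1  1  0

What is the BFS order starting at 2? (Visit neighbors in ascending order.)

BFS from vertex 2 (neighbors processed in ascending order):
Visit order: 2, 4, 5, 6, 3, 0, 1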